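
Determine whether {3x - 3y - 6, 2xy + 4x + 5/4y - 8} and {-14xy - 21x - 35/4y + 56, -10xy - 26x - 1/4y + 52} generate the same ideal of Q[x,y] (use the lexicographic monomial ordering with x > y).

No, the ideals differ.

Since reduced Gröbner bases are canonical representatives of ideals under a given ordering, it suffices to compute and compare them.
Buchberger on the first generating set:
f_1 = 3x - 3y - 6, LT = x.
f_2 = 2xy + 4x + 5/4y - 8, LT = xy.

S(f_1,f_2): lcm = xy. S = -2x - y^2 - 21/8y + 4.
  leading term x: subtract (-2/3)·f_1 from -2x - y^2 - 21/8y + 4 → -y^2 - 37/8y
  leading term y^2: no divisor's leading term divides it; move -y^2 to the remainder.
  leading term y: no divisor's leading term divides it; move -37/8y to the remainder.
  remainder -y^2 - 37/8y ≠ 0; add g_3 = -y^2 - 37/8y to the basis.

The other S-polynomials (S(f_1,g_3), S(f_2,g_3)) all reduce to 0 modulo the current basis, so we have a Gröbner basis.
Inter-reduce: drop elements whose leading term is divisible by another's, tail-reduce, and make monic.
Reduced Gröbner basis: {x - y - 2, y^2 + 37/8y}.

Buchberger on the second generating set:
h_1 = -14xy - 21x - 35/4y + 56, LT = xy.
h_2 = -10xy - 26x - 1/4y + 52, LT = xy.

S(h_1,h_2): lcm = xy. S = -11/10x + 3/5y + 6/5.
  leading term x: no divisor's leading term divides it; move -11/10x to the remainder.
  leading term y: no divisor's leading term divides it; move 3/5y to the remainder.
  leading term 1: no divisor's leading term divides it; move 6/5 to the remainder.
  remainder -11/10x + 3/5y + 6/5 ≠ 0; add k_3 = -11/10x + 3/5y + 6/5 to the basis.

S(h_1,k_3): lcm = xy. S = 3/2x + 6/11y^2 + 151/88y - 4.
  leading term x: subtract (-15/11)·k_3 from 3/2x + 6/11y^2 + 151/88y - 4 → 6/11y^2 + 223/88y - 26/11
  leading term y^2: no divisor's leading term divides it; move 6/11y^2 to the remainder.
  leading term y: no divisor's leading term divides it; move 223/88y to the remainder.
  leading term 1: no divisor's leading term divides it; move -26/11 to the remainder.
  remainder 6/11y^2 + 223/88y - 26/11 ≠ 0; add k_4 = 6/11y^2 + 223/88y - 26/11 to the basis.

The other S-polynomials (S(h_2,k_3), S(h_1,k_4), S(h_2,k_4), S(k_3,k_4)) all reduce to 0 modulo the current basis, so we have a Gröbner basis.
Inter-reduce: drop elements whose leading term is divisible by another's, tail-reduce, and make monic.
Reduced Gröbner basis: {x - 6/11y - 12/11, y^2 + 223/48y - 13/3}.

These differ, so the ideals are not equal.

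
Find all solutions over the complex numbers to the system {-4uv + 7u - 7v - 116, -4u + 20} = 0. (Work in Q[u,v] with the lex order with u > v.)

{(5, -3)}

Compute a lex Gröbner basis by Buchberger's algorithm.
f_1 = -4uv + 7u - 7v - 116, LT = uv.
f_2 = -4u + 20, LT = u.

S(f_1,f_2): lcm = uv. S = -7/4u + 27/4v + 29.
  reduce S modulo (f_1, f_2):
  remainder 27/4v + 81/4 ≠ 0; add h_3 = 27/4v + 81/4 to the basis.

The other S-polynomials (S(f_1,h_3), S(f_2,h_3)) all reduce to 0 modulo the current basis, so we have a Gröbner basis.
Inter-reduce: drop elements whose leading term is divisible by another's, tail-reduce, and make monic.
Reduced Gröbner basis: {u - 5, v + 3}.

Elimination: the polynomial v + 3 lies in the elimination ideal for v, so v ∈ {-3}. For each such v, the remaining basis elements (now univariate) give the rest of the solution.
  v = -3: the earlier basis element becomes u - 5 = 0, giving u = 5 — point (5, -3).
Zero-dimensionality of the ideal guarantees finitely many solutions over ℂ.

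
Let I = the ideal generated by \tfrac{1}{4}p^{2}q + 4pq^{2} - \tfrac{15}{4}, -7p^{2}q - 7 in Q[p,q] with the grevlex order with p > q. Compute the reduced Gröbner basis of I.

G = {q^{3} + 1, p + q}

The reduced Gröbner basis is the canonical form of the ideal for this ordering.

f_1 = \tfrac{1}{4}p^{2}q + 4pq^{2} - \tfrac{15}{4}, LT = p^{2}q.
f_2 = -7p^{2}q - 7, LT = p^{2}q.

S(f_1,f_2): lcm = p^{2}q. S = 16pq^{2} - 16.
  leading term pq^{2}: no divisor's leading term divides it; move 16pq^{2} to the remainder.
  leading term 1: no divisor's leading term divides it; move -16 to the remainder.
  remainder 16pq^{2} - 16 ≠ 0; add g_3 = 16pq^{2} - 16 to the basis.

S(f_1,g_3): lcm = p^{2}q^{2}. S = 16pq^{3} + p - 15q.
  leading term pq^{3}: subtract (q)·g_3 from 16pq^{3} + p - 15q → p + q
  leading term p: no divisor's leading term divides it; move p to the remainder.
  leading term q: no divisor's leading term divides it; move q to the remainder.
  remainder p + q ≠ 0; add g_4 = p + q to the basis.

S(f_2,g_3): lcm = p^{2}q^{2}. S = p + q.
  leading term p: subtract (1)·g_4 from p + q → 0
  remainder 0.

S(f_1,g_4): lcm = p^{2}q. S = 15pq^{2} - 15.
  leading term pq^{2}: subtract (\tfrac{15}{16})·g_3 from 15pq^{2} - 15 → 0
  remainder 0.

S(f_2,g_4): lcm = p^{2}q. S = -pq^{2} + 1.
  leading term pq^{2}: subtract (-\tfrac{1}{16})·g_3 from -pq^{2} + 1 → 0
  remainder 0.

S(g_3,g_4): lcm = pq^{2}. S = -q^{3} - 1.
  leading term q^{3}: no divisor's leading term divides it; move -q^{3} to the remainder.
  leading term 1: no divisor's leading term divides it; move -1 to the remainder.
  remainder -q^{3} - 1 ≠ 0; add g_5 = -q^{3} - 1 to the basis.

S(f_1,g_5): lcm = p^{2}q^{3}. S = 16pq^{4} - p^{2} - 15q^{2}.
  leading term pq^{4}: subtract (q^{2})·g_3 from 16pq^{4} - p^{2} - 15q^{2} → -p^{2} + q^{2}
  leading term p^{2}: subtract (-p)·g_4 from -p^{2} + q^{2} → pq + q^{2}
  leading term pq: subtract (q)·g_4 from pq + q^{2} → 0
  remainder 0.

S(f_2,g_5): lcm = p^{2}q^{3}. S = -p^{2} + q^{2}.
  leading term p^{2}: subtract (-p)·g_4 from -p^{2} + q^{2} → pq + q^{2}
  leading term pq: subtract (q)·g_4 from pq + q^{2} → 0
  remainder 0.

S(g_3,g_5): lcm = pq^{3}. S = -p - q.
  leading term p: subtract (-1)·g_4 from -p - q → 0
  remainder 0.

S(g_4,g_5): leading monomials are coprime, so the S-polynomial reduces to 0 (Buchberger's first criterion).
Every S-polynomial of the final basis reduces to 0, so we have a Gröbner basis.
Inter-reduce: drop elements whose leading term is divisible by another's, tail-reduce, and make monic.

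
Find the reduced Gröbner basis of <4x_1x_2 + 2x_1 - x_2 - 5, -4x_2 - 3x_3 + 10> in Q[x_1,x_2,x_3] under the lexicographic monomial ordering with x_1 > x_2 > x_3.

G = {x_1x_3 - 4x_1 - 1/4x_3 + 5/2, x_2 + 3/4x_3 - 5/2}

f_1 = 4x_1x_2 + 2x_1 - x_2 - 5, LT = x_1x_2.
f_2 = -4x_2 - 3x_3 + 10, LT = x_2.

S(f_1,f_2): lcm = x_1x_2. S = -3/4x_1x_3 + 3x_1 - 1/4x_2 - 5/4.
  leading term x_1x_3: no divisor's leading term divides it; move -3/4x_1x_3 to the remainder.
  leading term x_1: no divisor's leading term divides it; move 3x_1 to the remainder.
  leading term x_2: subtract (1/16)·f_2 from -1/4x_2 - 5/4 → 3/16x_3 - 15/8
  leading term x_3: no divisor's leading term divides it; move 3/16x_3 to the remainder.
  leading term 1: no divisor's leading term divides it; move -15/8 to the remainder.
  remainder -3/4x_1x_3 + 3x_1 + 3/16x_3 - 15/8 ≠ 0; add g_3 = -3/4x_1x_3 + 3x_1 + 3/16x_3 - 15/8 to the basis.

The other S-polynomials (S(f_1,g_3), S(f_2,g_3)) all reduce to 0 modulo the current basis, so we have a Gröbner basis.
Inter-reduce: drop elements whose leading term is divisible by another's, tail-reduce, and make monic.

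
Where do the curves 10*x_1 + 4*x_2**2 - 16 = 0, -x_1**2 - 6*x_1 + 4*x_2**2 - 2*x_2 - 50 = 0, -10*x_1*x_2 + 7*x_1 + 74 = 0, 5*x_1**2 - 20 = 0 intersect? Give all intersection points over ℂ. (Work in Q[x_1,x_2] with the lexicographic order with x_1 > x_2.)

Compute a lex Gröbner basis by Buchberger's algorithm.
f_1 = 10*x_1 + 4*x_2**2 - 16, LT = x_1.
f_2 = -x_1**2 - 6*x_1 + 4*x_2**2 - 2*x_2 - 50, LT = x_1**2.
f_3 = -10*x_1*x_2 + 7*x_1 + 74, LT = x_1*x_2.
f_4 = 5*x_1**2 - 20, LT = x_1**2.

S(f_1,f_2): lcm = x_1**2. S = 2/5*x_1*x_2**2 - 38/5*x_1 + 4*x_2**2 - 2*x_2 - 50.
  reduce S modulo (f_1, f_2, f_3, f_4):
  remainder -4/25*x_2**4 + 192/25*x_2**2 - 2*x_2 - 1554/25 ≠ 0; add h_5 = -4/25*x_2**4 + 192/25*x_2**2 - 2*x_2 - 1554/25 to the basis.

S(f_1,f_3): lcm = x_1*x_2. S = 7/10*x_1 + 2/5*x_2**3 - 8/5*x_2 + 37/5.
  reduce S modulo (f_1, f_2, f_3, f_4, h_5):
  remainder 2/5*x_2**3 - 7/25*x_2**2 - 8/5*x_2 + 213/25 ≠ 0; add h_6 = 2/5*x_2**3 - 7/25*x_2**2 - 8/5*x_2 + 213/25 to the basis.

S(f_1,f_4): lcm = x_1**2. S = 2/5*x_1*x_2**2 - 8/5*x_1 + 4.
  reduce S modulo (f_1, f_2, f_3, f_4, h_5, h_6):
  remainder -32/5*x_2**2 + 2*x_2 + 318/5 ≠ 0; add h_7 = -32/5*x_2**2 + 2*x_2 + 318/5 to the basis.

S(f_2,f_3): lcm = x_1**2*x_2. S = 7/10*x_1**2 + 6*x_1*x_2 + 37/5*x_1 - 4*x_2**3 + 2*x_2**2 + 50*x_2.
  reduce S modulo (f_1, f_2, f_3, f_4, h_5, h_6, h_7):
  remainder 323/10*x_2 + 969/10 ≠ 0; add h_8 = 323/10*x_2 + 969/10 to the basis.

The other S-polynomials (S(f_2,f_4), S(f_3,f_4), S(f_1,h_5), S(f_2,h_5), S(f_3,h_5), S(f_4,h_5), S(f_1,h_6), S(f_2,h_6), S(f_3,h_6), S(f_4,h_6), S(h_5,h_6), S(f_1,h_7), S(f_2,h_7), S(f_3,h_7), S(f_4,h_7), S(h_5,h_7), S(h_6,h_7), S(f_1,h_8), S(f_2,h_8), S(f_3,h_8), S(f_4,h_8), S(h_5,h_8), S(h_6,h_8), S(h_7,h_8)) all reduce to 0 modulo the current basis, so we have a Gröbner basis.
Inter-reduce: drop elements whose leading term is divisible by another's, tail-reduce, and make monic.
Reduced Gröbner basis: {x_1 + 2, x_2 + 3}.

Since the basis is lex-ordered, x_2 + 3 is univariate in x_2. Its roots are {-3}. Back-substituting each root into the other basis elements fixes the other coordinates.
  x_2 = -3: the earlier basis element becomes x_1 + 2 = 0, giving x_1 = -2 — point (-2, -3).
This is the nonlinear analogue of row-reducing a linear system.

{(-2, -3)}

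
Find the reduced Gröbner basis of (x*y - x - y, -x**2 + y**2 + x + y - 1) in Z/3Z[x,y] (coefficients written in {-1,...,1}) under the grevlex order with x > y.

G = {y**3 - x + y + 1, x**2 - y**2 - x - y + 1, x*y - x - y}

f_1 = x*y - x - y, LT = x*y.
f_2 = -x**2 + y**2 + x + y - 1, LT = x**2.

S(f_1,f_2): lcm = x**2*y. S = y**3 - x**2 + y**2 - y.
  reduce S modulo (f_1, f_2):
  remainder y**3 - x + y + 1 ≠ 0; add g_3 = y**3 - x + y + 1 to the basis.

The other S-polynomials (S(f_1,g_3), S(f_2,g_3)) all reduce to 0 modulo the current basis, so we have a Gröbner basis.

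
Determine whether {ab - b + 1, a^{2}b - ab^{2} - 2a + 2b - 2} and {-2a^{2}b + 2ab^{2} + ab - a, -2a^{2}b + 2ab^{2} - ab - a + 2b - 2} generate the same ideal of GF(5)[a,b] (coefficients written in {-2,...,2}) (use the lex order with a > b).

Equality of ideals is decidable: compute both reduced Gröbner bases (unique for the ordering) and check whether they agree.
Buchberger on the first generating set:
f_1 = ab - b + 1, LT = ab.
f_2 = a^{2}b - ab^{2} - 2a + 2b - 2, LT = a^{2}b.

S(f_1,f_2): lcm = a^{2}b. S = ab^{2} - ab - 2a - 2b + 2.
  leading term ab^{2}: subtract (b)·f_1 from ab^{2} - ab - 2a - 2b + 2 → -ab - 2a + b^{2} + 2b + 2
  leading term ab: subtract (-1)·f_1 from -ab - 2a + b^{2} + 2b + 2 → -2a + b^{2} + b - 2
  leading term a: no divisor's leading term divides it; move -2a to the remainder.
  leading term b^{2}: no divisor's leading term divides it; move b^{2} to the remainder.
  leading term b: no divisor's leading term divides it; move b to the remainder.
  leading term 1: no divisor's leading term divides it; move -2 to the remainder.
  remainder -2a + b^{2} + b - 2 ≠ 0; add g_3 = -2a + b^{2} + b - 2 to the basis.

S(f_1,g_3): lcm = ab. S = -2b^{3} - 2b^{2} - 2b + 1.
  leading term b^{3}: no divisor's leading term divides it; move -2b^{3} to the remainder.
  leading term b^{2}: no divisor's leading term divides it; move -2b^{2} to the remainder.
  leading term b: no divisor's leading term divides it; move -2b to the remainder.
  leading term 1: no divisor's leading term divides it; move 1 to the remainder.
  remainder -2b^{3} - 2b^{2} - 2b + 1 ≠ 0; add g_4 = -2b^{3} - 2b^{2} - 2b + 1 to the basis.

The other S-polynomials (S(f_2,g_3), S(f_1,g_4), S(f_2,g_4), S(g_3,g_4)) all reduce to 0 modulo the current basis, so we have a Gröbner basis.
Inter-reduce: drop elements whose leading term is divisible by another's, tail-reduce, and make monic.
Reduced Gröbner basis: {a + 2b^{2} + 2b + 1, b^{3} + b^{2} + b + 2}.

Buchberger on the second generating set:
h_1 = -2a^{2}b + 2ab^{2} + ab - a, LT = a^{2}b.
h_2 = -2a^{2}b + 2ab^{2} - ab - a + 2b - 2, LT = a^{2}b.

S(h_1,h_2): lcm = a^{2}b. S = -ab + b - 1.
  leading term ab: no divisor's leading term divides it; move -ab to the remainder.
  leading term b: no divisor's leading term divides it; move b to the remainder.
  leading term 1: no divisor's leading term divides it; move -1 to the remainder.
  remainder -ab + b - 1 ≠ 0; add k_3 = -ab + b - 1 to the basis.

S(h_1,k_3): lcm = a^{2}b. S = -ab^{2} - 2ab + 2a.
  leading term ab^{2}: subtract (b)·k_3 from -ab^{2} - 2ab + 2a → -2ab + 2a - b^{2} + b
  leading term ab: subtract (2)·k_3 from -2ab + 2a - b^{2} + b → 2a - b^{2} - b + 2
  leading term a: no divisor's leading term divides it; move 2a to the remainder.
  leading term b^{2}: no divisor's leading term divides it; move -b^{2} to the remainder.
  leading term b: no divisor's leading term divides it; move -b to the remainder.
  leading term 1: no divisor's leading term divides it; move 2 to the remainder.
  remainder 2a - b^{2} - b + 2 ≠ 0; add k_4 = 2a - b^{2} - b + 2 to the basis.

S(h_1,k_4): lcm = a^{2}b. S = -2ab^{3} + 2ab^{2} + ab - 2a.
  leading term ab^{3}: subtract (2b^{2})·k_3 from -2ab^{3} + 2ab^{2} + ab - 2a → 2ab^{2} + ab - 2a - 2b^{3} + 2b^{2}
  leading term ab^{2}: subtract (-2b)·k_3 from 2ab^{2} + ab - 2a - 2b^{3} + 2b^{2} → ab - 2a - 2b^{3} - b^{2} - 2b
  leading term ab: subtract (-1)·k_3 from ab - 2a - 2b^{3} - b^{2} - 2b → -2a - 2b^{3} - b^{2} - b - 1
  leading term a: subtract (-1)·k_4 from -2a - 2b^{3} - b^{2} - b - 1 → -2b^{3} - 2b^{2} - 2b + 1
  leading term b^{3}: no divisor's leading term divides it; move -2b^{3} to the remainder.
  leading term b^{2}: no divisor's leading term divides it; move -2b^{2} to the remainder.
  leading term b: no divisor's leading term divides it; move -2b to the remainder.
  leading term 1: no divisor's leading term divides it; move 1 to the remainder.
  remainder -2b^{3} - 2b^{2} - 2b + 1 ≠ 0; add k_5 = -2b^{3} - 2b^{2} - 2b + 1 to the basis.

The other S-polynomials (S(h_2,k_3), S(h_2,k_4), S(k_3,k_4), S(h_1,k_5), S(h_2,k_5), S(k_3,k_5), S(k_4,k_5)) all reduce to 0 modulo the current basis, so we have a Gröbner basis.
Inter-reduce: drop elements whose leading term is divisible by another's, tail-reduce, and make monic.
Reduced Gröbner basis: {a + 2b^{2} + 2b + 1, b^{3} + b^{2} + b + 2}.

Same reduced basis, so the two generating sets span the same ideal.
The choice of monomial ordering does not affect the verdict — as long as both bases are computed under the same ordering, their equality decides ideal equality.

Yes, the ideals are equal.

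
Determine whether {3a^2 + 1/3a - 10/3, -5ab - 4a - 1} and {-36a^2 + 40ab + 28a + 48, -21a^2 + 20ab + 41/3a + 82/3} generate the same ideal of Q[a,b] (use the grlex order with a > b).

For a fixed monomial order, each ideal has a unique reduced Gröbner basis; comparing bases decides equality.
Buchberger on the first generating set:
f_1 = 3a^2 + 1/3a - 10/3, LT = a^2.
f_2 = -5ab - 4a - 1, LT = ab.

S(f_1,f_2): lcm = a^2b. S = -4/5a^2 + 1/9ab - 1/5a - 10/9b.
  leading term a^2: subtract (-4/15)·f_1 from -4/5a^2 + 1/9ab - 1/5a - 10/9b → 1/9ab - 1/9a - 10/9b - 8/9
  leading term ab: subtract (-1/45)·f_2 from 1/9ab - 1/9a - 10/9b - 8/9 → -1/5a - 10/9b - 41/45
  leading term a: no divisor's leading term divides it; move -1/5a to the remainder.
  leading term b: no divisor's leading term divides it; move -10/9b to the remainder.
  leading term 1: no divisor's leading term divides it; move -41/45 to the remainder.
  remainder -1/5a - 10/9b - 41/45 ≠ 0; add g_3 = -1/5a - 10/9b - 41/45 to the basis.

S(f_1,g_3): lcm = a^2. S = -50/9ab - 40/9a - 10/9.
  leading term ab: subtract (10/9)·f_2 from -50/9ab - 40/9a - 10/9 → 0
  remainder 0.

S(f_2,g_3): lcm = ab. S = -50/9b^2 + 4/5a - 41/9b + 1/5.
  leading term b^2: no divisor's leading term divides it; move -50/9b^2 to the remainder.
  leading term a: subtract (-4)·g_3 from 4/5a - 41/9b + 1/5 → -9b - 31/9
  leading term b: no divisor's leading term divides it; move -9b to the remainder.
  leading term 1: no divisor's leading term divides it; move -31/9 to the remainder.
  remainder -50/9b^2 - 9b - 31/9 ≠ 0; add g_4 = -50/9b^2 - 9b - 31/9 to the basis.

S(f_1,g_4): leading monomials are coprime, so the S-polynomial reduces to 0 (Buchberger's first criterion).
S(f_2,g_4): lcm = ab^2. S = -41/50ab - 31/50a + 1/5b.
  leading term ab: subtract (41/250)·f_2 from -41/50ab - 31/50a + 1/5b → 9/250a + 1/5b + 41/250
  leading term a: subtract (-9/50)·g_3 from 9/250a + 1/5b + 41/250 → 0
  remainder 0.

S(g_3,g_4): leading monomials are coprime, so the S-polynomial reduces to 0 (Buchberger's first criterion).
Every S-polynomial of the final basis reduces to 0, so we have a Gröbner basis.
Inter-reduce: drop elements whose leading term is divisible by another's, tail-reduce, and make monic.
Reduced Gröbner basis: {b^2 + 81/50b + 31/50, a + 50/9b + 41/9}.

Buchberger on the second generating set:
h_1 = -36a^2 + 40ab + 28a + 48, LT = a^2.
h_2 = -21a^2 + 20ab + 41/3a + 82/3, LT = a^2.

S(h_1,h_2): lcm = a^2. S = -10/63ab - 8/63a - 2/63.
  leading term ab: no divisor's leading term divides it; move -10/63ab to the remainder.
  leading term a: no divisor's leading term divides it; move -8/63a to the remainder.
  leading term 1: no divisor's leading term divides it; move -2/63 to the remainder.
  remainder -10/63ab - 8/63a - 2/63 ≠ 0; add k_3 = -10/63ab - 8/63a - 2/63 to the basis.

S(h_1,k_3): lcm = a^2b. S = -10/9ab^2 - 4/5a^2 - 7/9ab - 1/5a - 4/3b.
  leading term ab^2: subtract (7b)·k_3 from -10/9ab^2 - 4/5a^2 - 7/9ab - 1/5a - 4/3b → -4/5a^2 + 1/9ab - 1/5a - 10/9b
  leading term a^2: subtract (1/45)·h_1 from -4/5a^2 + 1/9ab - 1/5a - 10/9b → -7/9ab - 37/45a - 10/9b - 16/15
  leading term ab: subtract (49/10)·k_3 from -7/9ab - 37/45a - 10/9b - 16/15 → -1/5a - 10/9b - 41/45
  leading term a: no divisor's leading term divides it; move -1/5a to the remainder.
  leading term b: no divisor's leading term divides it; move -10/9b to the remainder.
  leading term 1: no divisor's leading term divides it; move -41/45 to the remainder.
  remainder -1/5a - 10/9b - 41/45 ≠ 0; add k_4 = -1/5a - 10/9b - 41/45 to the basis.

S(h_2,k_3): lcm = a^2b. S = -20/21ab^2 - 4/5a^2 - 41/63ab - 1/5a - 82/63b.
  leading term ab^2: subtract (6b)·k_3 from -20/21ab^2 - 4/5a^2 - 41/63ab - 1/5a - 82/63b → -4/5a^2 + 1/9ab - 1/5a - 10/9b
  leading term a^2: subtract (1/45)·h_1 from -4/5a^2 + 1/9ab - 1/5a - 10/9b → -7/9ab - 37/45a - 10/9b - 16/15
  leading term ab: subtract (49/10)·k_3 from -7/9ab - 37/45a - 10/9b - 16/15 → -1/5a - 10/9b - 41/45
  leading term a: subtract (1)·k_4 from -1/5a - 10/9b - 41/45 → 0
  remainder 0.

S(h_1,k_4): lcm = a^2. S = -20/3ab - 16/3a - 4/3.
  leading term ab: subtract (42)·k_3 from -20/3ab - 16/3a - 4/3 → 0
  remainder 0.

S(h_2,k_4): lcm = a^2. S = -410/63ab - 328/63a - 82/63.
  leading term ab: subtract (41)·k_3 from -410/63ab - 328/63a - 82/63 → 0
  remainder 0.

S(k_3,k_4): lcm = ab. S = -50/9b^2 + 4/5a - 41/9b + 1/5.
  leading term b^2: no divisor's leading term divides it; move -50/9b^2 to the remainder.
  leading term a: subtract (-4)·k_4 from 4/5a - 41/9b + 1/5 → -9b - 31/9
  leading term b: no divisor's leading term divides it; move -9b to the remainder.
  leading term 1: no divisor's leading term divides it; move -31/9 to the remainder.
  remainder -50/9b^2 - 9b - 31/9 ≠ 0; add k_5 = -50/9b^2 - 9b - 31/9 to the basis.

S(h_1,k_5): leading monomials are coprime, so the S-polynomial reduces to 0 (Buchberger's first criterion).
S(h_2,k_5): leading monomials are coprime, so the S-polynomial reduces to 0 (Buchberger's first criterion).
S(k_3,k_5): lcm = ab^2. S = -41/50ab - 31/50a + 1/5b.
  leading term ab: subtract (2583/500)·k_3 from -41/50ab - 31/50a + 1/5b → 9/250a + 1/5b + 41/250
  leading term a: subtract (-9/50)·k_4 from 9/250a + 1/5b + 41/250 → 0
  remainder 0.

S(k_4,k_5): leading monomials are coprime, so the S-polynomial reduces to 0 (Buchberger's first criterion).
Every S-polynomial of the final basis reduces to 0, so we have a Gröbner basis.
Inter-reduce: drop elements whose leading term is divisible by another's, tail-reduce, and make monic.
Reduced Gröbner basis: {b^2 + 81/50b + 31/50, a + 50/9b + 41/9}.

These coincide, so the ideals are equal.
The choice of monomial ordering does not affect the verdict — as long as both bases are computed under the same ordering, their equality decides ideal equality.

Yes, the ideals are equal.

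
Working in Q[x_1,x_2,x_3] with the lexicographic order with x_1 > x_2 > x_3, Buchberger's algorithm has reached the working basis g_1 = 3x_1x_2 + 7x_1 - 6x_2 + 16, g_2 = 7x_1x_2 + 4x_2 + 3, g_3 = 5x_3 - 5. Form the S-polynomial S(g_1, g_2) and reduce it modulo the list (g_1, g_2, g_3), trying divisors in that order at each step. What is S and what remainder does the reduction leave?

S(g_1, g_2) = 7/3x_1 - 18/7x_2 + 103/21; remainder on division = 7/3x_1 - 18/7x_2 + 103/21.

lcm(LM(g_1), LM(g_2)) = x_1x_2.
S = (lcm/LT(g_1))·g_1 − (lcm/LT(g_2))·g_2 = 7/3x_1 - 18/7x_2 + 103/21.
Reduce S modulo (g_1, g_2, g_3) in that order:
  leading term x_1: no divisor's leading term divides it; move 7/3x_1 to the remainder.
  leading term x_2: no divisor's leading term divides it; move -18/7x_2 to the remainder.
  leading term 1: no divisor's leading term divides it; move 103/21 to the remainder.
The remainder 7/3x_1 - 18/7x_2 + 103/21 is nonzero, so it would be added as the next basis element.
An S-polynomial is built so that the two leading terms cancel; whether anything survives reduction is exactly the Gröbner-basis criterion.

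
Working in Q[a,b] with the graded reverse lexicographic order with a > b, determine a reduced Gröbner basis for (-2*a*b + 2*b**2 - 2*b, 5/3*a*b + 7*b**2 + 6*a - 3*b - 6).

G = {a**2 + 9/13*a + 19/13*b - 22/13, a*b + 9/13*a + 6/13*b - 9/13, b**2 + 9/13*a - 7/13*b - 9/13}

f_1 = -2*a*b + 2*b**2 - 2*b, LT = a*b.
f_2 = 5/3*a*b + 7*b**2 + 6*a - 3*b - 6, LT = a*b.

S(f_1,f_2): lcm = a*b. S = -26/5*b**2 - 18/5*a + 14/5*b + 18/5.
  reduce S modulo (f_1, f_2):
  remainder -26/5*b**2 - 18/5*a + 14/5*b + 18/5 ≠ 0; add g_3 = -26/5*b**2 - 18/5*a + 14/5*b + 18/5 to the basis.

S(f_1,g_3): lcm = a*b**2. S = -b**3 - 9/13*a**2 + 7/13*a*b + b**2 + 9/13*a.
  reduce S modulo (f_1, f_2, g_3):
  remainder -9/13*a**2 - 81/169*a - 171/169*b + 198/169 ≠ 0; add g_4 = -9/13*a**2 - 81/169*a - 171/169*b + 198/169 to the basis.

The other S-polynomials (S(f_2,g_3), S(f_1,g_4), S(f_2,g_4), S(g_3,g_4)) all reduce to 0 modulo the current basis, so we have a Gröbner basis.
Inter-reduce: drop elements whose leading term is divisible by another's, tail-reduce, and make monic.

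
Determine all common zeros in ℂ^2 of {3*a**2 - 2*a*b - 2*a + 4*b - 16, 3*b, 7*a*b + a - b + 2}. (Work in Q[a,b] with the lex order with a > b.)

{(-2, 0)}

Compute a lex Gröbner basis by Buchberger's algorithm.
f_1 = 3*a**2 - 2*a*b - 2*a + 4*b - 16, LT = a**2.
f_2 = 3*b, LT = b.
f_3 = 7*a*b + a - b + 2, LT = a*b.

S(f_1,f_3): lcm = a**2*b. S = -1/7*a**2 - 2/3*a*b**2 - 11/21*a*b - 2/7*a + 4/3*b**2 - 16/3*b.
  reduce S modulo (f_1, f_2, f_3):
  remainder -8/21*a - 16/21 ≠ 0; add h_4 = -8/21*a - 16/21 to the basis.

The other S-polynomials (S(f_1,f_2), S(f_2,f_3), S(f_1,h_4), S(f_2,h_4), S(f_3,h_4)) all reduce to 0 modulo the current basis, so we have a Gröbner basis.
Inter-reduce: drop elements whose leading term is divisible by another's, tail-reduce, and make monic.
Reduced Gröbner basis: {a + 2, b}.

From the last basis element, b = 0, so b takes values in {0}. Each choice, substituted upward through the basis, yields the corresponding point(s) of the solution set.
  b = 0: the earlier basis element becomes a + 2 = 0, giving a = -2 — point (-2, 0).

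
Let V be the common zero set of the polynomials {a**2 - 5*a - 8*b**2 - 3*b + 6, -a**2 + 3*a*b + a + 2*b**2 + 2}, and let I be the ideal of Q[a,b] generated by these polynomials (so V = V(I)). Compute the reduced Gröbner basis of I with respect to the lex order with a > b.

f_1 = a**2 - 5*a - 8*b**2 - 3*b + 6, LT = a**2.
f_2 = -a**2 + 3*a*b + a + 2*b**2 + 2, LT = a**2.

S(f_1,f_2): lcm = a**2. S = 3*a*b - 4*a - 6*b**2 - 3*b + 8.
  leading term a*b: no divisor's leading term divides it; move 3*a*b to the remainder.
  leading term a: no divisor's leading term divides it; move -4*a to the remainder.
  leading term b**2: no divisor's leading term divides it; move -6*b**2 to the remainder.
  leading term b: no divisor's leading term divides it; move -3*b to the remainder.
  leading term 1: no divisor's leading term divides it; move 8 to the remainder.
  remainder 3*a*b - 4*a - 6*b**2 - 3*b + 8 ≠ 0; add g_3 = 3*a*b - 4*a - 6*b**2 - 3*b + 8 to the basis.

S(f_1,g_3): lcm = a**2*b. S = 4/3*a**2 + 2*a*b**2 - 4*a*b - 8/3*a - 8*b**3 - 3*b**2 + 6*b.
  leading term a**2: subtract (4/3)·f_1 from 4/3*a**2 + 2*a*b**2 - 4*a*b - 8/3*a - 8*b**3 - 3*b**2 + 6*b → 2*a*b**2 - 4*a*b + 4*a - 8*b**3 + 23/3*b**2 + 10*b - 8
  leading term a*b**2: subtract (2/3*b)·g_3 from 2*a*b**2 - 4*a*b + 4*a - 8*b**3 + 23/3*b**2 + 10*b - 8 → -4/3*a*b + 4*a - 4*b**3 + 29/3*b**2 + 14/3*b - 8
  leading term a*b: subtract (-4/9)·g_3 from -4/3*a*b + 4*a - 4*b**3 + 29/3*b**2 + 14/3*b - 8 → 20/9*a - 4*b**3 + 7*b**2 + 10/3*b - 40/9
  leading term a: no divisor's leading term divides it; move 20/9*a to the remainder.
  leading term b**3: no divisor's leading term divides it; move -4*b**3 to the remainder.
  leading term b**2: no divisor's leading term divides it; move 7*b**2 to the remainder.
  leading term b: no divisor's leading term divides it; move 10/3*b to the remainder.
  leading term 1: no divisor's leading term divides it; move -40/9 to the remainder.
  remainder 20/9*a - 4*b**3 + 7*b**2 + 10/3*b - 40/9 ≠ 0; add g_4 = 20/9*a - 4*b**3 + 7*b**2 + 10/3*b - 40/9 to the basis.

S(f_1,g_4): lcm = a**2. S = 9/5*a*b**3 - 63/20*a*b**2 - 3/2*a*b - 3*a - 8*b**2 - 3*b + 6.
  leading term a*b**3: subtract (3/5*b**2)·g_3 from 9/5*a*b**3 - 63/20*a*b**2 - 3/2*a*b - 3*a - 8*b**2 - 3*b + 6 → -3/4*a*b**2 - 3/2*a*b - 3*a + 18/5*b**4 + 9/5*b**3 - 64/5*b**2 - 3*b + 6
  leading term a*b**2: subtract (-1/4*b)·g_3 from -3/4*a*b**2 - 3/2*a*b - 3*a + 18/5*b**4 + 9/5*b**3 - 64/5*b**2 - 3*b + 6 → -5/2*a*b - 3*a + 18/5*b**4 + 3/10*b**3 - 271/20*b**2 - b + 6
  leading term a*b: subtract (-5/6)·g_3 from -5/2*a*b - 3*a + 18/5*b**4 + 3/10*b**3 - 271/20*b**2 - b + 6 → -19/3*a + 18/5*b**4 + 3/10*b**3 - 371/20*b**2 - 7/2*b + 38/3
  leading term a: subtract (-57/20)·g_4 from -19/3*a + 18/5*b**4 + 3/10*b**3 - 371/20*b**2 - 7/2*b + 38/3 → 18/5*b**4 - 111/10*b**3 + 7/5*b**2 + 6*b
  leading term b**4: no divisor's leading term divides it; move 18/5*b**4 to the remainder.
  leading term b**3: no divisor's leading term divides it; move -111/10*b**3 to the remainder.
  leading term b**2: no divisor's leading term divides it; move 7/5*b**2 to the remainder.
  leading term b: no divisor's leading term divides it; move 6*b to the remainder.
  remainder 18/5*b**4 - 111/10*b**3 + 7/5*b**2 + 6*b ≠ 0; add g_5 = 18/5*b**4 - 111/10*b**3 + 7/5*b**2 + 6*b to the basis.

The other S-polynomials (S(f_2,g_3), S(f_2,g_4), S(g_3,g_4), S(f_1,g_5), S(f_2,g_5), S(g_3,g_5), S(g_4,g_5)) all reduce to 0 modulo the current basis, so we have a Gröbner basis.
Inter-reduce: drop elements whose leading term is divisible by another's, tail-reduce, and make monic.

G = {a - 9/5*b**3 + 63/20*b**2 + 3/2*b - 2, b**4 - 37/12*b**3 + 7/18*b**2 + 5/3*b}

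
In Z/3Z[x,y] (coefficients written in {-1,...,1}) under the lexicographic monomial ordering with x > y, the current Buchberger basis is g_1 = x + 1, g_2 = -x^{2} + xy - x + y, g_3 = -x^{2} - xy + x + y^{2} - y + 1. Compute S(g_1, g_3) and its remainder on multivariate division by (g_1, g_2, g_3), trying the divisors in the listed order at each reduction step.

lcm(LM(g_1), LM(g_3)) = x^{2}.
S = (lcm/LT(g_1))·g_1 − (lcm/LT(g_3))·g_3 = -xy - x + y^{2} - y + 1.
Reduce S modulo (g_1, g_2, g_3) in that order:
  leading term xy: subtract (-y)·g_1 from -xy - x + y^{2} - y + 1 → -x + y^{2} + 1
  leading term x: subtract (-1)·g_1 from -x + y^{2} + 1 → y^{2} - 1
  leading term y^{2}: no divisor's leading term divides it; move y^{2} to the remainder.
  leading term 1: no divisor's leading term divides it; move -1 to the remainder.
The remainder y^{2} - 1 is nonzero, so it would be added as the next basis element.

S(g_1, g_3) = -xy - x + y^{2} - y + 1; remainder on division = y^{2} - 1.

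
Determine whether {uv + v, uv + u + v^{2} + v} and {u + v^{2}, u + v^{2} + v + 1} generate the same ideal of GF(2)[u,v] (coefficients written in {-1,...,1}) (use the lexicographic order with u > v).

Equality of ideals is decidable: compute both reduced Gröbner bases (unique for the ordering) and check whether they agree.
Buchberger on the first generating set:
f_1 = uv + v, LT = uv.
f_2 = uv + u + v^{2} + v, LT = uv.

S(f_1,f_2): lcm = uv. S = u + v^{2}.
  leading term u: no divisor's leading term divides it; move u to the remainder.
  leading term v^{2}: no divisor's leading term divides it; move v^{2} to the remainder.
  remainder u + v^{2} ≠ 0; add g_3 = u + v^{2} to the basis.

S(f_1,g_3): lcm = uv. S = v^{3} + v.
  leading term v^{3}: no divisor's leading term divides it; move v^{3} to the remainder.
  leading term v: no divisor's leading term divides it; move v to the remainder.
  remainder v^{3} + v ≠ 0; add g_4 = v^{3} + v to the basis.

The other S-polynomials (S(f_2,g_3), S(f_1,g_4), S(f_2,g_4), S(g_3,g_4)) all reduce to 0 modulo the current basis, so we have a Gröbner basis.
Inter-reduce: drop elements whose leading term is divisible by another's, tail-reduce, and make monic.
Reduced Gröbner basis: {u + v^{2}, v^{3} + v}.

Buchberger on the second generating set:
h_1 = u + v^{2}, LT = u.
h_2 = u + v^{2} + v + 1, LT = u.

S(h_1,h_2): lcm = u. S = v + 1.
  leading term v: no divisor's leading term divides it; move v to the remainder.
  leading term 1: no divisor's leading term divides it; move 1 to the remainder.
  remainder v + 1 ≠ 0; add k_3 = v + 1 to the basis.

The other S-polynomials (S(h_1,k_3), S(h_2,k_3)) all reduce to 0 modulo the current basis, so we have a Gröbner basis.
Inter-reduce: drop elements whose leading term is divisible by another's, tail-reduce, and make monic.
Reduced Gröbner basis: {u + 1, v + 1}.

These differ, so the ideals are not equal.

No, the ideals differ.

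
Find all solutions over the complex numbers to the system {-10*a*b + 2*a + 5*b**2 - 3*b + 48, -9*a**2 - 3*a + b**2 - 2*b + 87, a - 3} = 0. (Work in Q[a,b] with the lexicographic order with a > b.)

{(3, 3)}

Compute a lex Gröbner basis by Buchberger's algorithm.
f_1 = -10*a*b + 2*a + 5*b**2 - 3*b + 48, LT = a*b.
f_2 = -9*a**2 - 3*a + b**2 - 2*b + 87, LT = a**2.
f_3 = a - 3, LT = a.

S(f_1,f_2): lcm = a**2*b. S = -1/5*a**2 - 1/2*a*b**2 - 1/30*a*b - 24/5*a + 1/9*b**3 - 2/9*b**2 + 29/3*b.
  leading term a**2: subtract (1/45)·f_2 from -1/5*a**2 - 1/2*a*b**2 - 1/30*a*b - 24/5*a + 1/9*b**3 - 2/9*b**2 + 29/3*b → -1/2*a*b**2 - 1/30*a*b - 71/15*a + 1/9*b**3 - 11/45*b**2 + 437/45*b - 29/15
  leading term a*b**2: subtract (1/20*b)·f_1 from -1/2*a*b**2 - 1/30*a*b - 71/15*a + 1/9*b**3 - 11/45*b**2 + 437/45*b - 29/15 → -2/15*a*b - 71/15*a - 5/36*b**3 - 17/180*b**2 + 329/45*b - 29/15
  leading term a*b: subtract (1/75)·f_1 from -2/15*a*b - 71/15*a - 5/36*b**3 - 17/180*b**2 + 329/45*b - 29/15 → -119/25*a - 5/36*b**3 - 29/180*b**2 + 1654/225*b - 193/75
  leading term a: subtract (-119/25)·f_3 from -119/25*a - 5/36*b**3 - 29/180*b**2 + 1654/225*b - 193/75 → -5/36*b**3 - 29/180*b**2 + 1654/225*b - 1264/75
  leading term b**3: no divisor's leading term divides it; move -5/36*b**3 to the remainder.
  leading term b**2: no divisor's leading term divides it; move -29/180*b**2 to the remainder.
  leading term b: no divisor's leading term divides it; move 1654/225*b to the remainder.
  leading term 1: no divisor's leading term divides it; move -1264/75 to the remainder.
  remainder -5/36*b**3 - 29/180*b**2 + 1654/225*b - 1264/75 ≠ 0; add h_4 = -5/36*b**3 - 29/180*b**2 + 1654/225*b - 1264/75 to the basis.

S(f_1,f_3): lcm = a*b. S = -1/5*a - 1/2*b**2 + 33/10*b - 24/5.
  leading term a: subtract (-1/5)·f_3 from -1/5*a - 1/2*b**2 + 33/10*b - 24/5 → -1/2*b**2 + 33/10*b - 27/5
  leading term b**2: no divisor's leading term divides it; move -1/2*b**2 to the remainder.
  leading term b: no divisor's leading term divides it; move 33/10*b to the remainder.
  leading term 1: no divisor's leading term divides it; move -27/5 to the remainder.
  remainder -1/2*b**2 + 33/10*b - 27/5 ≠ 0; add h_5 = -1/2*b**2 + 33/10*b - 27/5 to the basis.

S(f_2,f_3): lcm = a**2. S = 10/3*a - 1/9*b**2 + 2/9*b - 29/3.
  leading term a: subtract (10/3)·f_3 from 10/3*a - 1/9*b**2 + 2/9*b - 29/3 → -1/9*b**2 + 2/9*b + 1/3
  leading term b**2: subtract (2/9)·h_5 from -1/9*b**2 + 2/9*b + 1/3 → -23/45*b + 23/15
  leading term b: no divisor's leading term divides it; move -23/45*b to the remainder.
  leading term 1: no divisor's leading term divides it; move 23/15 to the remainder.
  remainder -23/45*b + 23/15 ≠ 0; add h_6 = -23/45*b + 23/15 to the basis.

The other S-polynomials (S(f_1,h_4), S(f_2,h_4), S(f_3,h_4), S(f_1,h_5), S(f_2,h_5), S(f_3,h_5), S(h_4,h_5), S(f_1,h_6), S(f_2,h_6), S(f_3,h_6), S(h_4,h_6), S(h_5,h_6)) all reduce to 0 modulo the current basis, so we have a Gröbner basis.
Inter-reduce: drop elements whose leading term is divisible by another's, tail-reduce, and make monic.
Reduced Gröbner basis: {a - 3, b - 3}.

The lex basis is triangular: the last element involves only b. Solving b - 3 = 0 gives b ∈ {3}; substituting each value into the earlier elements determines the remaining variables.
  b = 3: the earlier basis element becomes a - 3 = 0, giving a = 3 — point (3, 3).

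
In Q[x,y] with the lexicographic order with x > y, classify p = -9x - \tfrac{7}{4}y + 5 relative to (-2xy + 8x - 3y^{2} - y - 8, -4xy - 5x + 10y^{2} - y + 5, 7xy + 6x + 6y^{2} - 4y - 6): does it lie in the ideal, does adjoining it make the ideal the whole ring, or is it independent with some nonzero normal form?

First compute the reduced Gröbner basis of I by Buchberger's algorithm.
f_1 = -2xy + 8x - 3y^{2} - y - 8, LT = xy.
f_2 = -4xy - 5x + 10y^{2} - y + 5, LT = xy.
f_3 = 7xy + 6x + 6y^{2} - 4y - 6, LT = xy.

S(f_1,f_2): lcm = xy. S = -\tfrac{21}{4}x + 4y^{2} + \tfrac{1}{4}y + \tfrac{21}{4}.
  leading term x: no divisor's leading term divides it; move -\tfrac{21}{4}x to the remainder.
  leading term y^{2}: no divisor's leading term divides it; move 4y^{2} to the remainder.
  leading term y: no divisor's leading term divides it; move \tfrac{1}{4}y to the remainder.
  leading term 1: no divisor's leading term divides it; move \tfrac{21}{4} to the remainder.
  remainder -\tfrac{21}{4}x + 4y^{2} + \tfrac{1}{4}y + \tfrac{21}{4} ≠ 0; add h_4 = -\tfrac{21}{4}x + 4y^{2} + \tfrac{1}{4}y + \tfrac{21}{4} to the basis.

S(f_1,f_3): lcm = xy. S = -\tfrac{34}{7}x + \tfrac{9}{14}y^{2} + \tfrac{15}{14}y + \tfrac{34}{7}.
  leading term x: subtract (\tfrac{136}{147})·h_4 from -\tfrac{34}{7}x + \tfrac{9}{14}y^{2} + \tfrac{15}{14}y + \tfrac{34}{7} → -\tfrac{899}{294}y^{2} + \tfrac{247}{294}y
  leading term y^{2}: no divisor's leading term divides it; move -\tfrac{899}{294}y^{2} to the remainder.
  leading term y: no divisor's leading term divides it; move \tfrac{247}{294}y to the remainder.
  remainder -\tfrac{899}{294}y^{2} + \tfrac{247}{294}y ≠ 0; add h_5 = -\tfrac{899}{294}y^{2} + \tfrac{247}{294}y to the basis.

S(f_1,h_4): lcm = xy. S = -4x + \tfrac{16}{21}y^{3} + \tfrac{65}{42}y^{2} + \tfrac{3}{2}y + 4.
  leading term x: subtract (\tfrac{16}{21})·h_4 from -4x + \tfrac{16}{21}y^{3} + \tfrac{65}{42}y^{2} + \tfrac{3}{2}y + 4 → \tfrac{16}{21}y^{3} - \tfrac{3}{2}y^{2} + \tfrac{55}{42}y
  leading term y^{3}: subtract (-\tfrac{224}{899}y)·h_5 from \tfrac{16}{21}y^{3} - \tfrac{3}{2}y^{2} + \tfrac{55}{42}y → -\tfrac{48733}{37758}y^{2} + \tfrac{55}{42}y
  leading term y^{2}: subtract (\tfrac{341131}{808201})·h_5 from -\tfrac{48733}{37758}y^{2} + \tfrac{55}{42}y → \tfrac{771762}{808201}y
  leading term y: no divisor's leading term divides it; move \tfrac{771762}{808201}y to the remainder.
  remainder \tfrac{771762}{808201}y ≠ 0; add h_6 = \tfrac{771762}{808201}y to the basis.

The other S-polynomials (S(f_2,f_3), S(f_2,h_4), S(f_3,h_4), S(f_1,h_5), S(f_2,h_5), S(f_3,h_5), S(h_4,h_5), S(f_1,h_6), S(f_2,h_6), S(f_3,h_6), S(h_4,h_6), S(h_5,h_6)) all reduce to 0 modulo the current basis, so we have a Gröbner basis.
Inter-reduce: drop elements whose leading term is divisible by another's, tail-reduce, and make monic.
Reduced Gröbner basis: {x - 1, y}.
Label its elements g_1 = x - 1, g_2 = y.

Reduce p = -9x - \tfrac{7}{4}y + 5 modulo G:
  leading term x: subtract (-9)·g_1 from -9x - \tfrac{7}{4}y + 5 → -\tfrac{7}{4}y - 4
  leading term y: subtract (-\tfrac{7}{4})·g_2 from -\tfrac{7}{4}y - 4 → -4
  leading term 1: no divisor's leading term divides it; move -4 to the remainder.
  normal form = -4.
The normal form is nonzero, so p ∉ I. Since p minus its normal form lies in I, I + (p) = I + (r) where r = -4; decide whether this ideal is the whole ring.
Here r = -4 is a nonzero constant, hence a unit: 1 ∈ I + (p), the Gröbner basis of I + (p) is {1}, and the enlarged system has no common solution — adjoining p is inconsistent.

Adjoining -9x - \tfrac{7}{4}y + 5 makes the ideal the whole ring: the system is inconsistent.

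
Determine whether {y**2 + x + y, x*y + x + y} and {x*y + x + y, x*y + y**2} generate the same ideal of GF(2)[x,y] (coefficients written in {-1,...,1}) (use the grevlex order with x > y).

For a fixed monomial order, each ideal has a unique reduced Gröbner basis; comparing bases decides equality.
Buchberger on the first generating set:
f_1 = y**2 + x + y, LT = y**2.
f_2 = x*y + x + y, LT = x*y.

S(f_1,f_2): lcm = x*y**2. S = x**2 + y**2.
  leading term x**2: no divisor's leading term divides it; move x**2 to the remainder.
  leading term y**2: subtract (1)·f_1 from y**2 → x + y
  leading term x: no divisor's leading term divides it; move x to the remainder.
  leading term y: no divisor's leading term divides it; move y to the remainder.
  remainder x**2 + x + y ≠ 0; add g_3 = x**2 + x + y to the basis.

S(f_1,g_3): leading monomials are coprime, so the S-polynomial reduces to 0 (Buchberger's first criterion).
S(f_2,g_3): lcm = x**2*y. S = x**2 + y**2.
  leading term x**2: subtract (1)·g_3 from x**2 + y**2 → y**2 + x + y
  leading term y**2: subtract (1)·f_1 from y**2 + x + y → 0
  remainder 0.

Every S-polynomial of the final basis reduces to 0, so we have a Gröbner basis.
Inter-reduce: drop elements whose leading term is divisible by another's, tail-reduce, and make monic.
Reduced Gröbner basis: {x**2 + x + y, x*y + x + y, y**2 + x + y}.

Buchberger on the second generating set:
h_1 = x*y + x + y, LT = x*y.
h_2 = x*y + y**2, LT = x*y.

S(h_1,h_2): lcm = x*y. S = y**2 + x + y.
  leading term y**2: no divisor's leading term divides it; move y**2 to the remainder.
  leading term x: no divisor's leading term divides it; move x to the remainder.
  leading term y: no divisor's leading term divides it; move y to the remainder.
  remainder y**2 + x + y ≠ 0; add k_3 = y**2 + x + y to the basis.

S(h_1,k_3): lcm = x*y**2. S = x**2 + y**2.
  leading term x**2: no divisor's leading term divides it; move x**2 to the remainder.
  leading term y**2: subtract (1)·k_3 from y**2 → x + y
  leading term x: no divisor's leading term divides it; move x to the remainder.
  leading term y: no divisor's leading term divides it; move y to the remainder.
  remainder x**2 + x + y ≠ 0; add k_4 = x**2 + x + y to the basis.

S(h_2,k_3): lcm = x*y**2. S = y**3 + x**2 + x*y.
  leading term y**3: subtract (y)·k_3 from y**3 + x**2 + x*y → x**2 + y**2
  leading term x**2: subtract (1)·k_4 from x**2 + y**2 → y**2 + x + y
  leading term y**2: subtract (1)·k_3 from y**2 + x + y → 0
  remainder 0.

S(h_1,k_4): lcm = x**2*y. S = x**2 + y**2.
  leading term x**2: subtract (1)·k_4 from x**2 + y**2 → y**2 + x + y
  leading term y**2: subtract (1)·k_3 from y**2 + x + y → 0
  remainder 0.

S(h_2,k_4): lcm = x**2*y. S = x*y**2 + x*y + y**2.
  leading term x*y**2: subtract (y)·h_1 from x*y**2 + x*y + y**2 → 0
  remainder 0.

S(k_3,k_4): leading monomials are coprime, so the S-polynomial reduces to 0 (Buchberger's first criterion).
Every S-polynomial of the final basis reduces to 0, so we have a Gröbner basis.
Inter-reduce: drop elements whose leading term is divisible by another's, tail-reduce, and make monic.
Reduced Gröbner basis: {x**2 + x + y, x*y + x + y, y**2 + x + y}.

Same reduced basis, so the two generating sets span the same ideal.

Yes, the ideals are equal.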